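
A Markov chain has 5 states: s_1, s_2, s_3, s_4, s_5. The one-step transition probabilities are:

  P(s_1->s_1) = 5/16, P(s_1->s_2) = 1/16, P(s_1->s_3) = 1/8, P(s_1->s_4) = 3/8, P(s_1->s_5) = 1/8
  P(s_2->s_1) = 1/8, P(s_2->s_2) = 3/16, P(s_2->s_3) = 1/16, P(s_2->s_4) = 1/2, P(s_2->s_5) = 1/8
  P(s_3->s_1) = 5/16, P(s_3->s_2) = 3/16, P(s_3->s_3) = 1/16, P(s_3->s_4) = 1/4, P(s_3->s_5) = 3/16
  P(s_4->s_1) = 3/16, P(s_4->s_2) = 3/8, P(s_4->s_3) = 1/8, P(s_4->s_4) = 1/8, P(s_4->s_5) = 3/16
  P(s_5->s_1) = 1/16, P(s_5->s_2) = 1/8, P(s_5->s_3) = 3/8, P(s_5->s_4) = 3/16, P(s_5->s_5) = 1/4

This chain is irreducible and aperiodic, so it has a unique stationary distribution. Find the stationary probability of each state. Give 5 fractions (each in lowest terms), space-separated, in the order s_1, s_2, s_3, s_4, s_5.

The stationary distribution satisfies pi = pi * P, i.e.:
  pi_s_1 = 5/16*pi_s_1 + 1/8*pi_s_2 + 5/16*pi_s_3 + 3/16*pi_s_4 + 1/16*pi_s_5
  pi_s_2 = 1/16*pi_s_1 + 3/16*pi_s_2 + 3/16*pi_s_3 + 3/8*pi_s_4 + 1/8*pi_s_5
  pi_s_3 = 1/8*pi_s_1 + 1/16*pi_s_2 + 1/16*pi_s_3 + 1/8*pi_s_4 + 3/8*pi_s_5
  pi_s_4 = 3/8*pi_s_1 + 1/2*pi_s_2 + 1/4*pi_s_3 + 1/8*pi_s_4 + 3/16*pi_s_5
  pi_s_5 = 1/8*pi_s_1 + 1/8*pi_s_2 + 3/16*pi_s_3 + 3/16*pi_s_4 + 1/4*pi_s_5
with normalization: pi_s_1 + pi_s_2 + pi_s_3 + pi_s_4 + pi_s_5 = 1.

Using the first 4 balance equations plus normalization, the linear system A*pi = b is:
  [-11/16, 1/8, 5/16, 3/16, 1/16] . pi = 0
  [1/16, -13/16, 3/16, 3/8, 1/8] . pi = 0
  [1/8, 1/16, -15/16, 1/8, 3/8] . pi = 0
  [3/8, 1/2, 1/4, -7/8, 3/16] . pi = 0
  [1, 1, 1, 1, 1] . pi = 1

Solving yields:
  pi_s_1 = 12608/64385
  pi_s_2 = 13177/64385
  pi_s_3 = 1885/12877
  pi_s_4 = 18017/64385
  pi_s_5 = 11158/64385

Verification (pi * P):
  12608/64385*5/16 + 13177/64385*1/8 + 1885/12877*5/16 + 18017/64385*3/16 + 11158/64385*1/16 = 12608/64385 = pi_s_1  (ok)
  12608/64385*1/16 + 13177/64385*3/16 + 1885/12877*3/16 + 18017/64385*3/8 + 11158/64385*1/8 = 13177/64385 = pi_s_2  (ok)
  12608/64385*1/8 + 13177/64385*1/16 + 1885/12877*1/16 + 18017/64385*1/8 + 11158/64385*3/8 = 1885/12877 = pi_s_3  (ok)
  12608/64385*3/8 + 13177/64385*1/2 + 1885/12877*1/4 + 18017/64385*1/8 + 11158/64385*3/16 = 18017/64385 = pi_s_4  (ok)
  12608/64385*1/8 + 13177/64385*1/8 + 1885/12877*3/16 + 18017/64385*3/16 + 11158/64385*1/4 = 11158/64385 = pi_s_5  (ok)

Answer: 12608/64385 13177/64385 1885/12877 18017/64385 11158/64385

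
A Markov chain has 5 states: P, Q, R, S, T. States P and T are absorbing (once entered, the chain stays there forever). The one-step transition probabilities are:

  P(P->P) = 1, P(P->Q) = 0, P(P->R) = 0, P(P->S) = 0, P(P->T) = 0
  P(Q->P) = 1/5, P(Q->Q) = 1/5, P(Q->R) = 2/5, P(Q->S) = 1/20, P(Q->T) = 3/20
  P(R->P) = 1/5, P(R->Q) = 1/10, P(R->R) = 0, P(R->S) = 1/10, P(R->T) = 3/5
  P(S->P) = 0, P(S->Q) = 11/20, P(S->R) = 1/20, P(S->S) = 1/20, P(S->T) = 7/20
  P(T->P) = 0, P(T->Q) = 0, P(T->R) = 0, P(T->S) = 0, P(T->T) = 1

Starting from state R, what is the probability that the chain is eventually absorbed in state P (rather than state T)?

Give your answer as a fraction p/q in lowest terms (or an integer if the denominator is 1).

Let a_i = P(absorbed in P | start in state i).
Boundary conditions: a_P = 1, a_T = 0.
For each transient state i, a_i = sum_j P(i->j) * a_j:
  a_Q = 1/5*a_P + 1/5*a_Q + 2/5*a_R + 1/20*a_S + 3/20*a_T
  a_R = 1/5*a_P + 1/10*a_Q + 0*a_R + 1/10*a_S + 3/5*a_T
  a_S = 0*a_P + 11/20*a_Q + 1/20*a_R + 1/20*a_S + 7/20*a_T

Substituting a_P = 1 and a_T = 0, rearrange to (I - Q) a = r where r[i] = P(i -> P):
  [4/5, -2/5, -1/20] . (a_Q, a_R, a_S) = 1/5
  [-1/10, 1, -1/10] . (a_Q, a_R, a_S) = 1/5
  [-11/20, -1/20, 19/20] . (a_Q, a_R, a_S) = 0

Solving yields:
  a_Q = 118/297
  a_R = 706/2673
  a_S = 652/2673

Starting state is R, so the absorption probability is a_R = 706/2673.

Answer: 706/2673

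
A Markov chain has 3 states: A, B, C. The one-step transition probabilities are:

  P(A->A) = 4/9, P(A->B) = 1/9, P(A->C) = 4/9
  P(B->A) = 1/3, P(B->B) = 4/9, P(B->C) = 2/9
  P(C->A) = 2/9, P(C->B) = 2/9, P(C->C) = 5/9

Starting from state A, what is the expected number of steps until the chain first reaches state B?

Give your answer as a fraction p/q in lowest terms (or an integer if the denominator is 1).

Let h_i = expected steps to first reach B from state i.
Boundary: h_B = 0.
First-step equations for the other states:
  h_A = 1 + 4/9*h_A + 1/9*h_B + 4/9*h_C
  h_C = 1 + 2/9*h_A + 2/9*h_B + 5/9*h_C

Substituting h_B = 0 and rearranging gives the linear system (I - Q) h = 1:
  [5/9, -4/9] . (h_A, h_C) = 1
  [-2/9, 4/9] . (h_A, h_C) = 1

Solving yields:
  h_A = 6
  h_C = 21/4

Starting state is A, so the expected hitting time is h_A = 6.

Answer: 6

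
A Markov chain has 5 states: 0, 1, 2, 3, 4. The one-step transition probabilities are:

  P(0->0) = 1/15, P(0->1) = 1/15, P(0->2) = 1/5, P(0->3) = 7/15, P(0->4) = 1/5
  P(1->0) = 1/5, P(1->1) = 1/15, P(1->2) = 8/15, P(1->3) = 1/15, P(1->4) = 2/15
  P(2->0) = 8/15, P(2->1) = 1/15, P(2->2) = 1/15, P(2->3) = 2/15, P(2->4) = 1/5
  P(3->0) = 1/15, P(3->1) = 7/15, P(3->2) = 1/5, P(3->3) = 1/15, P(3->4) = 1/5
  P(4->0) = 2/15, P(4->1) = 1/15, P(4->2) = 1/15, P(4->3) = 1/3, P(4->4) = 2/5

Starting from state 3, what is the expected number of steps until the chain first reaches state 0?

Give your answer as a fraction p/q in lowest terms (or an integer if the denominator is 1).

Let h_i = expected steps to first reach 0 from state i.
Boundary: h_0 = 0.
First-step equations for the other states:
  h_1 = 1 + 1/5*h_0 + 1/15*h_1 + 8/15*h_2 + 1/15*h_3 + 2/15*h_4
  h_2 = 1 + 8/15*h_0 + 1/15*h_1 + 1/15*h_2 + 2/15*h_3 + 1/5*h_4
  h_3 = 1 + 1/15*h_0 + 7/15*h_1 + 1/5*h_2 + 1/15*h_3 + 1/5*h_4
  h_4 = 1 + 2/15*h_0 + 1/15*h_1 + 1/15*h_2 + 1/3*h_3 + 2/5*h_4

Substituting h_0 = 0 and rearranging gives the linear system (I - Q) h = 1:
  [14/15, -8/15, -1/15, -2/15] . (h_1, h_2, h_3, h_4) = 1
  [-1/15, 14/15, -2/15, -1/5] . (h_1, h_2, h_3, h_4) = 1
  [-7/15, -1/5, 14/15, -1/5] . (h_1, h_2, h_3, h_4) = 1
  [-1/15, -1/15, -1/3, 3/5] . (h_1, h_2, h_3, h_4) = 1

Solving yields:
  h_1 = 339/86
  h_2 = 135/43
  h_3 = 207/43
  h_4 = 441/86

Starting state is 3, so the expected hitting time is h_3 = 207/43.

Answer: 207/43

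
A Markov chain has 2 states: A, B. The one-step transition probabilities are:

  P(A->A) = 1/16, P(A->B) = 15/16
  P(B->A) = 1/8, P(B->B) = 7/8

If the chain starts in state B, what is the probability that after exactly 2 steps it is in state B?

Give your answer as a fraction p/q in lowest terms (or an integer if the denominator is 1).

Computing P^2 by repeated multiplication:
P^1 =
  A: [1/16, 15/16]
  B: [1/8, 7/8]
P^2 =
  A: [31/256, 225/256]
  B: [15/128, 113/128]

(P^2)[B -> B] = 113/128

Answer: 113/128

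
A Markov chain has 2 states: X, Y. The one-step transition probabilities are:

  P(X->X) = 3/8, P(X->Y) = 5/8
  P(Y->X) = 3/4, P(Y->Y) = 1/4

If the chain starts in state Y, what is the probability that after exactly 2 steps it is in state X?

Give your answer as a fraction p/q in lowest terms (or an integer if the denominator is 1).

Answer: 15/32

Derivation:
Computing P^2 by repeated multiplication:
P^1 =
  X: [3/8, 5/8]
  Y: [3/4, 1/4]
P^2 =
  X: [39/64, 25/64]
  Y: [15/32, 17/32]

(P^2)[Y -> X] = 15/32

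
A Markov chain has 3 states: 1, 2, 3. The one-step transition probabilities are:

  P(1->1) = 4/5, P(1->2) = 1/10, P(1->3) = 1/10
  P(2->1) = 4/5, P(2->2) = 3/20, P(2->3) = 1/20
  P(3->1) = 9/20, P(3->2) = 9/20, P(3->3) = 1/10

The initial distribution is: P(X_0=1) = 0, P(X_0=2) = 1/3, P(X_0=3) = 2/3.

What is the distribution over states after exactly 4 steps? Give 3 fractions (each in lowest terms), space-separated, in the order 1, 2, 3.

Answer: 23027/30000 22279/160000 44731/480000

Derivation:
Propagating the distribution step by step (d_{t+1} = d_t * P):
d_0 = (1=0, 2=1/3, 3=2/3)
  d_1[1] = 0*4/5 + 1/3*4/5 + 2/3*9/20 = 17/30
  d_1[2] = 0*1/10 + 1/3*3/20 + 2/3*9/20 = 7/20
  d_1[3] = 0*1/10 + 1/3*1/20 + 2/3*1/10 = 1/12
d_1 = (1=17/30, 2=7/20, 3=1/12)
  d_2[1] = 17/30*4/5 + 7/20*4/5 + 1/12*9/20 = 37/48
  d_2[2] = 17/30*1/10 + 7/20*3/20 + 1/12*9/20 = 11/75
  d_2[3] = 17/30*1/10 + 7/20*1/20 + 1/12*1/10 = 33/400
d_2 = (1=37/48, 2=11/75, 3=33/400)
  d_3[1] = 37/48*4/5 + 11/75*4/5 + 33/400*9/20 = 6169/8000
  d_3[2] = 37/48*1/10 + 11/75*3/20 + 33/400*9/20 = 3269/24000
  d_3[3] = 37/48*1/10 + 11/75*1/20 + 33/400*1/10 = 139/1500
d_3 = (1=6169/8000, 2=3269/24000, 3=139/1500)
  d_4[1] = 6169/8000*4/5 + 3269/24000*4/5 + 139/1500*9/20 = 23027/30000
  d_4[2] = 6169/8000*1/10 + 3269/24000*3/20 + 139/1500*9/20 = 22279/160000
  d_4[3] = 6169/8000*1/10 + 3269/24000*1/20 + 139/1500*1/10 = 44731/480000
d_4 = (1=23027/30000, 2=22279/160000, 3=44731/480000)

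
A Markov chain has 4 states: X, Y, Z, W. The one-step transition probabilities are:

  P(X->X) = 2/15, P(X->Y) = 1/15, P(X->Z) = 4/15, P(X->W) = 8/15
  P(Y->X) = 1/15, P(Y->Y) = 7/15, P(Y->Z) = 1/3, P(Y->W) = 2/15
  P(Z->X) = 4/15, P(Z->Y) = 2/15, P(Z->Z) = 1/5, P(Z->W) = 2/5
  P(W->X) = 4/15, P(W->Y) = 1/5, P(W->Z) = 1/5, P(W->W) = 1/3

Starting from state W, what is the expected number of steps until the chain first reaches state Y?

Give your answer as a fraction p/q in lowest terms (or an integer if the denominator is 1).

Answer: 765/118

Derivation:
Let h_i = expected steps to first reach Y from state i.
Boundary: h_Y = 0.
First-step equations for the other states:
  h_X = 1 + 2/15*h_X + 1/15*h_Y + 4/15*h_Z + 8/15*h_W
  h_Z = 1 + 4/15*h_X + 2/15*h_Y + 1/5*h_Z + 2/5*h_W
  h_W = 1 + 4/15*h_X + 1/5*h_Y + 1/5*h_Z + 1/3*h_W

Substituting h_Y = 0 and rearranging gives the linear system (I - Q) h = 1:
  [13/15, -4/15, -8/15] . (h_X, h_Z, h_W) = 1
  [-4/15, 4/5, -2/5] . (h_X, h_Z, h_W) = 1
  [-4/15, -1/5, 2/3] . (h_X, h_Z, h_W) = 1

Solving yields:
  h_X = 429/59
  h_Z = 408/59
  h_W = 765/118

Starting state is W, so the expected hitting time is h_W = 765/118.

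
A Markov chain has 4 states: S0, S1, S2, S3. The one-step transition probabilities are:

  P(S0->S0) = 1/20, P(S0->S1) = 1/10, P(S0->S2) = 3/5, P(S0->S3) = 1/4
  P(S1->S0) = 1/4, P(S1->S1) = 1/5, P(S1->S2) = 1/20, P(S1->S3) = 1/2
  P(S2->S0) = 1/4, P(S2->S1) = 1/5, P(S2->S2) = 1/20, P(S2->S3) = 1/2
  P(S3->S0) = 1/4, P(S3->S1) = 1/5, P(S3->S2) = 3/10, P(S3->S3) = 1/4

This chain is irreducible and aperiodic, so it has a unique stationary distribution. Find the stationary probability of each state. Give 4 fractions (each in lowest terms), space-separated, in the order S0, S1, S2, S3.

Answer: 5/24 43/240 61/240 43/120

Derivation:
The stationary distribution satisfies pi = pi * P, i.e.:
  pi_S0 = 1/20*pi_S0 + 1/4*pi_S1 + 1/4*pi_S2 + 1/4*pi_S3
  pi_S1 = 1/10*pi_S0 + 1/5*pi_S1 + 1/5*pi_S2 + 1/5*pi_S3
  pi_S2 = 3/5*pi_S0 + 1/20*pi_S1 + 1/20*pi_S2 + 3/10*pi_S3
  pi_S3 = 1/4*pi_S0 + 1/2*pi_S1 + 1/2*pi_S2 + 1/4*pi_S3
with normalization: pi_S0 + pi_S1 + pi_S2 + pi_S3 = 1.

Using the first 3 balance equations plus normalization, the linear system A*pi = b is:
  [-19/20, 1/4, 1/4, 1/4] . pi = 0
  [1/10, -4/5, 1/5, 1/5] . pi = 0
  [3/5, 1/20, -19/20, 3/10] . pi = 0
  [1, 1, 1, 1] . pi = 1

Solving yields:
  pi_S0 = 5/24
  pi_S1 = 43/240
  pi_S2 = 61/240
  pi_S3 = 43/120

Verification (pi * P):
  5/24*1/20 + 43/240*1/4 + 61/240*1/4 + 43/120*1/4 = 5/24 = pi_S0  (ok)
  5/24*1/10 + 43/240*1/5 + 61/240*1/5 + 43/120*1/5 = 43/240 = pi_S1  (ok)
  5/24*3/5 + 43/240*1/20 + 61/240*1/20 + 43/120*3/10 = 61/240 = pi_S2  (ok)
  5/24*1/4 + 43/240*1/2 + 61/240*1/2 + 43/120*1/4 = 43/120 = pi_S3  (ok)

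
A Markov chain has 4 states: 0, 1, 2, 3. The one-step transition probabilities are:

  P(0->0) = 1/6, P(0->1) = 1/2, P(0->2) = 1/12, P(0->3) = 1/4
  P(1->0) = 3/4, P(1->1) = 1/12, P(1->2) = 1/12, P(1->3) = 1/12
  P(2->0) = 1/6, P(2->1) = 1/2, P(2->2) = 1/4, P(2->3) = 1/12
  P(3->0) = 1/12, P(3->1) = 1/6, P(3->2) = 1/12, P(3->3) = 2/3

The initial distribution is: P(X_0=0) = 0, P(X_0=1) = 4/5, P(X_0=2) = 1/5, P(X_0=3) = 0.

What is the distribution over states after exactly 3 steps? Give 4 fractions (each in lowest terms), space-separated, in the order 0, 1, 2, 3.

Propagating the distribution step by step (d_{t+1} = d_t * P):
d_0 = (0=0, 1=4/5, 2=1/5, 3=0)
  d_1[0] = 0*1/6 + 4/5*3/4 + 1/5*1/6 + 0*1/12 = 19/30
  d_1[1] = 0*1/2 + 4/5*1/12 + 1/5*1/2 + 0*1/6 = 1/6
  d_1[2] = 0*1/12 + 4/5*1/12 + 1/5*1/4 + 0*1/12 = 7/60
  d_1[3] = 0*1/4 + 4/5*1/12 + 1/5*1/12 + 0*2/3 = 1/12
d_1 = (0=19/30, 1=1/6, 2=7/60, 3=1/12)
  d_2[0] = 19/30*1/6 + 1/6*3/4 + 7/60*1/6 + 1/12*1/12 = 37/144
  d_2[1] = 19/30*1/2 + 1/6*1/12 + 7/60*1/2 + 1/12*1/6 = 29/72
  d_2[2] = 19/30*1/12 + 1/6*1/12 + 7/60*1/4 + 1/12*1/12 = 37/360
  d_2[3] = 19/30*1/4 + 1/6*1/12 + 7/60*1/12 + 1/12*2/3 = 19/80
d_2 = (0=37/144, 1=29/72, 2=37/360, 3=19/80)
  d_3[0] = 37/144*1/6 + 29/72*3/4 + 37/360*1/6 + 19/80*1/12 = 3299/8640
  d_3[1] = 37/144*1/2 + 29/72*1/12 + 37/360*1/2 + 19/80*1/6 = 1093/4320
  d_3[2] = 37/144*1/12 + 29/72*1/12 + 37/360*1/4 + 19/80*1/12 = 217/2160
  d_3[3] = 37/144*1/4 + 29/72*1/12 + 37/360*1/12 + 19/80*2/3 = 2287/8640
d_3 = (0=3299/8640, 1=1093/4320, 2=217/2160, 3=2287/8640)

Answer: 3299/8640 1093/4320 217/2160 2287/8640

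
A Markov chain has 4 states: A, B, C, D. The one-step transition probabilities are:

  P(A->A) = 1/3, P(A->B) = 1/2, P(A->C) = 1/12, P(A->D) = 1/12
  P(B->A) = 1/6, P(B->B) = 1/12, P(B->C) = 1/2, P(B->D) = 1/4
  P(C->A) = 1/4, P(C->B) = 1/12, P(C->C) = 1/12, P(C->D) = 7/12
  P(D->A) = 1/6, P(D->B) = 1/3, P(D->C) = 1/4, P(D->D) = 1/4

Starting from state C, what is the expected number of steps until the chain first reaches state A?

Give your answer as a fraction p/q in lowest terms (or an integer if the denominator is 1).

Answer: 272/55

Derivation:
Let h_i = expected steps to first reach A from state i.
Boundary: h_A = 0.
First-step equations for the other states:
  h_B = 1 + 1/6*h_A + 1/12*h_B + 1/2*h_C + 1/4*h_D
  h_C = 1 + 1/4*h_A + 1/12*h_B + 1/12*h_C + 7/12*h_D
  h_D = 1 + 1/6*h_A + 1/3*h_B + 1/4*h_C + 1/4*h_D

Substituting h_A = 0 and rearranging gives the linear system (I - Q) h = 1:
  [11/12, -1/2, -1/4] . (h_B, h_C, h_D) = 1
  [-1/12, 11/12, -7/12] . (h_B, h_C, h_D) = 1
  [-1/3, -1/4, 3/4] . (h_B, h_C, h_D) = 1

Solving yields:
  h_B = 288/55
  h_C = 272/55
  h_D = 292/55

Starting state is C, so the expected hitting time is h_C = 272/55.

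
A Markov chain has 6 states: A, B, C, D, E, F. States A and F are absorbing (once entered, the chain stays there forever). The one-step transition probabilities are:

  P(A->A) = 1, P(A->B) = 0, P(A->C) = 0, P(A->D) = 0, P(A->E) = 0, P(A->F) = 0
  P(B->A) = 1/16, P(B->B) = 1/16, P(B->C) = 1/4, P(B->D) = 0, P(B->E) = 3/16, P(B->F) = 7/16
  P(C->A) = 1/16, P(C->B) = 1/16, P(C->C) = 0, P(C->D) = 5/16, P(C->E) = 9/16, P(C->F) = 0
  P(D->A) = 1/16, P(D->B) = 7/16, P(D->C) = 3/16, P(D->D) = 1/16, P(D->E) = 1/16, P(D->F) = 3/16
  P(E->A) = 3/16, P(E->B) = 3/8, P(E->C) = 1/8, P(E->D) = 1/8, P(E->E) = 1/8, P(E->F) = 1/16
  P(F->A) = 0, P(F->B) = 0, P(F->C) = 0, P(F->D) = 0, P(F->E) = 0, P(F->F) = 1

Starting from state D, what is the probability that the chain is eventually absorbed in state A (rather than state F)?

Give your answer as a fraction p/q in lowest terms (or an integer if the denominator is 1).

Let a_i = P(absorbed in A | start in state i).
Boundary conditions: a_A = 1, a_F = 0.
For each transient state i, a_i = sum_j P(i->j) * a_j:
  a_B = 1/16*a_A + 1/16*a_B + 1/4*a_C + 0*a_D + 3/16*a_E + 7/16*a_F
  a_C = 1/16*a_A + 1/16*a_B + 0*a_C + 5/16*a_D + 9/16*a_E + 0*a_F
  a_D = 1/16*a_A + 7/16*a_B + 3/16*a_C + 1/16*a_D + 1/16*a_E + 3/16*a_F
  a_E = 3/16*a_A + 3/8*a_B + 1/8*a_C + 1/8*a_D + 1/8*a_E + 1/16*a_F

Substituting a_A = 1 and a_F = 0, rearrange to (I - Q) a = r where r[i] = P(i -> A):
  [15/16, -1/4, 0, -3/16] . (a_B, a_C, a_D, a_E) = 1/16
  [-1/16, 1, -5/16, -9/16] . (a_B, a_C, a_D, a_E) = 1/16
  [-7/16, -3/16, 15/16, -1/16] . (a_B, a_C, a_D, a_E) = 1/16
  [-3/8, -1/8, -1/8, 7/8] . (a_B, a_C, a_D, a_E) = 3/16

Solving yields:
  a_B = 7907/30064
  a_C = 6229/15032
  a_D = 4523/15032
  a_E = 12903/30064

Starting state is D, so the absorption probability is a_D = 4523/15032.

Answer: 4523/15032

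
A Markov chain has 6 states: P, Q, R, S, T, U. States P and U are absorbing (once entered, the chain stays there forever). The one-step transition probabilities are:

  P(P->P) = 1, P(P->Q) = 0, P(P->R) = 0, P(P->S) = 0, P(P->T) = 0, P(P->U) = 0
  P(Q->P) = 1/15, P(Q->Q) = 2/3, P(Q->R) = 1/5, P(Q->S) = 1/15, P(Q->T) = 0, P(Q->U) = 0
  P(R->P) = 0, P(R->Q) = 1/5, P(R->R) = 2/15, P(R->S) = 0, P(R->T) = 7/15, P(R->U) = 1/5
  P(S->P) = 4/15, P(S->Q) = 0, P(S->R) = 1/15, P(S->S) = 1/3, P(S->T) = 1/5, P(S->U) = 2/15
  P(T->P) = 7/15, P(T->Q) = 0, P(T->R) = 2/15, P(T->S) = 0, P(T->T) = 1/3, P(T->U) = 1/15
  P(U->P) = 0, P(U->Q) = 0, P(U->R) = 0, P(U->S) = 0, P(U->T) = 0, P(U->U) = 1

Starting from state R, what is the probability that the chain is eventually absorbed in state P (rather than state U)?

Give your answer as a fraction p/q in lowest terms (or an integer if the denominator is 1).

Answer: 2933/4852

Derivation:
Let a_i = P(absorbed in P | start in state i).
Boundary conditions: a_P = 1, a_U = 0.
For each transient state i, a_i = sum_j P(i->j) * a_j:
  a_Q = 1/15*a_P + 2/3*a_Q + 1/5*a_R + 1/15*a_S + 0*a_T + 0*a_U
  a_R = 0*a_P + 1/5*a_Q + 2/15*a_R + 0*a_S + 7/15*a_T + 1/5*a_U
  a_S = 4/15*a_P + 0*a_Q + 1/15*a_R + 1/3*a_S + 1/5*a_T + 2/15*a_U
  a_T = 7/15*a_P + 0*a_Q + 2/15*a_R + 0*a_S + 1/3*a_T + 1/15*a_U

Substituting a_P = 1 and a_U = 0, rearrange to (I - Q) a = r where r[i] = P(i -> P):
  [1/3, -1/5, -1/15, 0] . (a_Q, a_R, a_S, a_T) = 1/15
  [-1/5, 13/15, 0, -7/15] . (a_Q, a_R, a_S, a_T) = 0
  [0, -1/15, 2/3, -1/5] . (a_Q, a_R, a_S, a_T) = 4/15
  [0, -2/15, 0, 2/3] . (a_Q, a_R, a_S, a_T) = 7/15

Solving yields:
  a_Q = 854/1213
  a_R = 2933/4852
  a_S = 3429/4852
  a_T = 3983/4852

Starting state is R, so the absorption probability is a_R = 2933/4852.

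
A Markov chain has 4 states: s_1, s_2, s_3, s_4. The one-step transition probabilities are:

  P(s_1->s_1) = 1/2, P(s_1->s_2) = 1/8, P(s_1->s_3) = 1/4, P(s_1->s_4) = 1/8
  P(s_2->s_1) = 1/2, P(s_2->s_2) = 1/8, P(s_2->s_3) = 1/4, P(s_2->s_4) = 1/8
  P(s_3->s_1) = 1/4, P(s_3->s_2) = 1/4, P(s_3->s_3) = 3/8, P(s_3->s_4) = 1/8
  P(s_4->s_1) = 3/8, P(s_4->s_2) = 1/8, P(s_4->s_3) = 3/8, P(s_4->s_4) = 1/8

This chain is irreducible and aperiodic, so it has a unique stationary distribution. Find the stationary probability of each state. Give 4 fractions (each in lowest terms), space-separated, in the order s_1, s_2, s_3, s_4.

Answer: 183/448 73/448 17/56 1/8

Derivation:
The stationary distribution satisfies pi = pi * P, i.e.:
  pi_s_1 = 1/2*pi_s_1 + 1/2*pi_s_2 + 1/4*pi_s_3 + 3/8*pi_s_4
  pi_s_2 = 1/8*pi_s_1 + 1/8*pi_s_2 + 1/4*pi_s_3 + 1/8*pi_s_4
  pi_s_3 = 1/4*pi_s_1 + 1/4*pi_s_2 + 3/8*pi_s_3 + 3/8*pi_s_4
  pi_s_4 = 1/8*pi_s_1 + 1/8*pi_s_2 + 1/8*pi_s_3 + 1/8*pi_s_4
with normalization: pi_s_1 + pi_s_2 + pi_s_3 + pi_s_4 = 1.

Using the first 3 balance equations plus normalization, the linear system A*pi = b is:
  [-1/2, 1/2, 1/4, 3/8] . pi = 0
  [1/8, -7/8, 1/4, 1/8] . pi = 0
  [1/4, 1/4, -5/8, 3/8] . pi = 0
  [1, 1, 1, 1] . pi = 1

Solving yields:
  pi_s_1 = 183/448
  pi_s_2 = 73/448
  pi_s_3 = 17/56
  pi_s_4 = 1/8

Verification (pi * P):
  183/448*1/2 + 73/448*1/2 + 17/56*1/4 + 1/8*3/8 = 183/448 = pi_s_1  (ok)
  183/448*1/8 + 73/448*1/8 + 17/56*1/4 + 1/8*1/8 = 73/448 = pi_s_2  (ok)
  183/448*1/4 + 73/448*1/4 + 17/56*3/8 + 1/8*3/8 = 17/56 = pi_s_3  (ok)
  183/448*1/8 + 73/448*1/8 + 17/56*1/8 + 1/8*1/8 = 1/8 = pi_s_4  (ok)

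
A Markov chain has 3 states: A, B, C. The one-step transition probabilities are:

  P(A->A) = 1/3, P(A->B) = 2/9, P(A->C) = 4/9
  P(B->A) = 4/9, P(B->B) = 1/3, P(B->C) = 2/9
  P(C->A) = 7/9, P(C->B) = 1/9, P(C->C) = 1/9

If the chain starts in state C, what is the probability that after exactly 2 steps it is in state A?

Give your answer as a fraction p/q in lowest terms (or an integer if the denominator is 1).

Computing P^2 by repeated multiplication:
P^1 =
  A: [1/3, 2/9, 4/9]
  B: [4/9, 1/3, 2/9]
  C: [7/9, 1/9, 1/9]
P^2 =
  A: [5/9, 16/81, 20/81]
  B: [38/81, 19/81, 8/27]
  C: [32/81, 2/9, 31/81]

(P^2)[C -> A] = 32/81

Answer: 32/81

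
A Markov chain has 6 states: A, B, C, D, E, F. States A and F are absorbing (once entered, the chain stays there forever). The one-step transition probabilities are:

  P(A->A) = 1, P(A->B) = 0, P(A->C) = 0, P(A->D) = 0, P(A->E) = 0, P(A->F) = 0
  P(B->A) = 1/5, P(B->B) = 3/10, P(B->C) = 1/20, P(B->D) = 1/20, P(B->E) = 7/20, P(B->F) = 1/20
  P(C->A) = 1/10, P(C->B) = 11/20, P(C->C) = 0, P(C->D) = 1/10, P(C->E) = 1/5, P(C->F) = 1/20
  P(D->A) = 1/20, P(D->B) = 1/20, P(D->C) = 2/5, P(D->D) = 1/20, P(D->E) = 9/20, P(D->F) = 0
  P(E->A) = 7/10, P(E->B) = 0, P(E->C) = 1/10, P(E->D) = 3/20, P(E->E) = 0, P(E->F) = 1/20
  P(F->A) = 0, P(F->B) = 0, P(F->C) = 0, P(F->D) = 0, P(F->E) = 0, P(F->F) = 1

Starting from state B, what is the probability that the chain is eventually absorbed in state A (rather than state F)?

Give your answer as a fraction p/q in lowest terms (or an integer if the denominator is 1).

Answer: 68602/78877

Derivation:
Let a_i = P(absorbed in A | start in state i).
Boundary conditions: a_A = 1, a_F = 0.
For each transient state i, a_i = sum_j P(i->j) * a_j:
  a_B = 1/5*a_A + 3/10*a_B + 1/20*a_C + 1/20*a_D + 7/20*a_E + 1/20*a_F
  a_C = 1/10*a_A + 11/20*a_B + 0*a_C + 1/10*a_D + 1/5*a_E + 1/20*a_F
  a_D = 1/20*a_A + 1/20*a_B + 2/5*a_C + 1/20*a_D + 9/20*a_E + 0*a_F
  a_E = 7/10*a_A + 0*a_B + 1/10*a_C + 3/20*a_D + 0*a_E + 1/20*a_F

Substituting a_A = 1 and a_F = 0, rearrange to (I - Q) a = r where r[i] = P(i -> A):
  [7/10, -1/20, -1/20, -7/20] . (a_B, a_C, a_D, a_E) = 1/5
  [-11/20, 1, -1/10, -1/5] . (a_B, a_C, a_D, a_E) = 1/10
  [-1/20, -2/5, 19/20, -9/20] . (a_B, a_C, a_D, a_E) = 1/20
  [0, -1/10, -3/20, 1] . (a_B, a_C, a_D, a_E) = 7/10

Solving yields:
  a_B = 68602/78877
  a_C = 67153/78877
  a_D = 70372/78877
  a_E = 72485/78877

Starting state is B, so the absorption probability is a_B = 68602/78877.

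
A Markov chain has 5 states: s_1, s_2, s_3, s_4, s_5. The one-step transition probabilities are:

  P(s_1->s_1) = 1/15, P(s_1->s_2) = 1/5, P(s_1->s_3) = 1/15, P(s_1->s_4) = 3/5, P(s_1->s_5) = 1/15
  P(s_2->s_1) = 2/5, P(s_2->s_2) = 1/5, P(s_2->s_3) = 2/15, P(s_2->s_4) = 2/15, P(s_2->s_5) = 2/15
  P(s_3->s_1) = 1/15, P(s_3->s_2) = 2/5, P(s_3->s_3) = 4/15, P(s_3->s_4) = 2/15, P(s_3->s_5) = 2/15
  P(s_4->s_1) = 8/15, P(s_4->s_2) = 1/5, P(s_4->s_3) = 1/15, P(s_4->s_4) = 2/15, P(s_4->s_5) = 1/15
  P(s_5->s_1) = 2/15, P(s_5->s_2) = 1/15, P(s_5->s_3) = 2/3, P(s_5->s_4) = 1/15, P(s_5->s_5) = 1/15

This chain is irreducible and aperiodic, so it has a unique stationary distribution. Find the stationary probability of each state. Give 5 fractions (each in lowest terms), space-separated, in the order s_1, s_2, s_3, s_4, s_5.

The stationary distribution satisfies pi = pi * P, i.e.:
  pi_s_1 = 1/15*pi_s_1 + 2/5*pi_s_2 + 1/15*pi_s_3 + 8/15*pi_s_4 + 2/15*pi_s_5
  pi_s_2 = 1/5*pi_s_1 + 1/5*pi_s_2 + 2/5*pi_s_3 + 1/5*pi_s_4 + 1/15*pi_s_5
  pi_s_3 = 1/15*pi_s_1 + 2/15*pi_s_2 + 4/15*pi_s_3 + 1/15*pi_s_4 + 2/3*pi_s_5
  pi_s_4 = 3/5*pi_s_1 + 2/15*pi_s_2 + 2/15*pi_s_3 + 2/15*pi_s_4 + 1/15*pi_s_5
  pi_s_5 = 1/15*pi_s_1 + 2/15*pi_s_2 + 2/15*pi_s_3 + 1/15*pi_s_4 + 1/15*pi_s_5
with normalization: pi_s_1 + pi_s_2 + pi_s_3 + pi_s_4 + pi_s_5 = 1.

Using the first 4 balance equations plus normalization, the linear system A*pi = b is:
  [-14/15, 2/5, 1/15, 8/15, 2/15] . pi = 0
  [1/5, -4/5, 2/5, 1/5, 1/15] . pi = 0
  [1/15, 2/15, -11/15, 1/15, 2/3] . pi = 0
  [3/5, 2/15, 2/15, -13/15, 1/15] . pi = 0
  [1, 1, 1, 1, 1] . pi = 1

Solving yields:
  pi_s_1 = 7303/27709
  pi_s_2 = 559/2519
  pi_s_3 = 432/2519
  pi_s_4 = 6931/27709
  pi_s_5 = 234/2519

Verification (pi * P):
  7303/27709*1/15 + 559/2519*2/5 + 432/2519*1/15 + 6931/27709*8/15 + 234/2519*2/15 = 7303/27709 = pi_s_1  (ok)
  7303/27709*1/5 + 559/2519*1/5 + 432/2519*2/5 + 6931/27709*1/5 + 234/2519*1/15 = 559/2519 = pi_s_2  (ok)
  7303/27709*1/15 + 559/2519*2/15 + 432/2519*4/15 + 6931/27709*1/15 + 234/2519*2/3 = 432/2519 = pi_s_3  (ok)
  7303/27709*3/5 + 559/2519*2/15 + 432/2519*2/15 + 6931/27709*2/15 + 234/2519*1/15 = 6931/27709 = pi_s_4  (ok)
  7303/27709*1/15 + 559/2519*2/15 + 432/2519*2/15 + 6931/27709*1/15 + 234/2519*1/15 = 234/2519 = pi_s_5  (ok)

Answer: 7303/27709 559/2519 432/2519 6931/27709 234/2519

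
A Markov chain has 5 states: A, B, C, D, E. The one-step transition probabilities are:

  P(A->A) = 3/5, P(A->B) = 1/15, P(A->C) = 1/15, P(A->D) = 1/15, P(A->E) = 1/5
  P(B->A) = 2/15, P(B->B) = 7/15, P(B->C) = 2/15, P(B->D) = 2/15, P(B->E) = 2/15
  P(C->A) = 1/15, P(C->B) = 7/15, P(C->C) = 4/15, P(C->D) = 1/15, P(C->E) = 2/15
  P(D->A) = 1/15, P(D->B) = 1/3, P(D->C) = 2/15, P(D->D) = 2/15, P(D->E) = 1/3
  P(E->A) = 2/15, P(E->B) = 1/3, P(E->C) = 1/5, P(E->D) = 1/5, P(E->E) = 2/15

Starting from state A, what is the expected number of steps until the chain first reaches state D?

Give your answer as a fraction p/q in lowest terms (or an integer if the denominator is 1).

Let h_i = expected steps to first reach D from state i.
Boundary: h_D = 0.
First-step equations for the other states:
  h_A = 1 + 3/5*h_A + 1/15*h_B + 1/15*h_C + 1/15*h_D + 1/5*h_E
  h_B = 1 + 2/15*h_A + 7/15*h_B + 2/15*h_C + 2/15*h_D + 2/15*h_E
  h_C = 1 + 1/15*h_A + 7/15*h_B + 4/15*h_C + 1/15*h_D + 2/15*h_E
  h_E = 1 + 2/15*h_A + 1/3*h_B + 1/5*h_C + 1/5*h_D + 2/15*h_E

Substituting h_D = 0 and rearranging gives the linear system (I - Q) h = 1:
  [2/5, -1/15, -1/15, -1/5] . (h_A, h_B, h_C, h_E) = 1
  [-2/15, 8/15, -2/15, -2/15] . (h_A, h_B, h_C, h_E) = 1
  [-1/15, -7/15, 11/15, -2/15] . (h_A, h_B, h_C, h_E) = 1
  [-2/15, -1/3, -1/5, 13/15] . (h_A, h_B, h_C, h_E) = 1

Solving yields:
  h_A = 4285/456
  h_B = 3865/456
  h_C = 2065/228
  h_E = 3625/456

Starting state is A, so the expected hitting time is h_A = 4285/456.

Answer: 4285/456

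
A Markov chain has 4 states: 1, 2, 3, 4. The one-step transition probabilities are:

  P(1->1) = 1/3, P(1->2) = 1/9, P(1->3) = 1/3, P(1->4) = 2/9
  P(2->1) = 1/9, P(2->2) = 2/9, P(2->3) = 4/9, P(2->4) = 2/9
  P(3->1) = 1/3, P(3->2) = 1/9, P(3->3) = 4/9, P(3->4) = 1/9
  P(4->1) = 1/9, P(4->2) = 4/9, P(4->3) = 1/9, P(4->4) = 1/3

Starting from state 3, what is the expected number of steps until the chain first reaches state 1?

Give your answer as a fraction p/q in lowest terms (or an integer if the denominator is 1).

Answer: 477/121

Derivation:
Let h_i = expected steps to first reach 1 from state i.
Boundary: h_1 = 0.
First-step equations for the other states:
  h_2 = 1 + 1/9*h_1 + 2/9*h_2 + 4/9*h_3 + 2/9*h_4
  h_3 = 1 + 1/3*h_1 + 1/9*h_2 + 4/9*h_3 + 1/9*h_4
  h_4 = 1 + 1/9*h_1 + 4/9*h_2 + 1/9*h_3 + 1/3*h_4

Substituting h_1 = 0 and rearranging gives the linear system (I - Q) h = 1:
  [7/9, -4/9, -2/9] . (h_2, h_3, h_4) = 1
  [-1/9, 5/9, -1/9] . (h_2, h_3, h_4) = 1
  [-4/9, -1/9, 2/3] . (h_2, h_3, h_4) = 1

Solving yields:
  h_2 = 621/121
  h_3 = 477/121
  h_4 = 675/121

Starting state is 3, so the expected hitting time is h_3 = 477/121.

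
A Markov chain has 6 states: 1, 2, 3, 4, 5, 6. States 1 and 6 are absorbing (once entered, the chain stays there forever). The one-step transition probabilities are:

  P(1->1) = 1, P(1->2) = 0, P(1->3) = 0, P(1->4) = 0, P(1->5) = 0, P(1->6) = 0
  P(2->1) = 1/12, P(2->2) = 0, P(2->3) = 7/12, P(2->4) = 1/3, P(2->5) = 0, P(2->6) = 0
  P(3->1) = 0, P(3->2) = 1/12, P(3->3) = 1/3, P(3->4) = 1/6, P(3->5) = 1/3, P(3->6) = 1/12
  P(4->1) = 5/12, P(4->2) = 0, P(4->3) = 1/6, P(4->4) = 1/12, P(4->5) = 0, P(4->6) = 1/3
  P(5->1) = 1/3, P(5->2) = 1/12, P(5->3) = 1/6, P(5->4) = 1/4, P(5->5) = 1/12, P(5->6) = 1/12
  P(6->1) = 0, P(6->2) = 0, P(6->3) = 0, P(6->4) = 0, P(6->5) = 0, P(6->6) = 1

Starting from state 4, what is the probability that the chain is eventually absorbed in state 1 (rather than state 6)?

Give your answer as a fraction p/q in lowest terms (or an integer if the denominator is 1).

Let a_i = P(absorbed in 1 | start in state i).
Boundary conditions: a_1 = 1, a_6 = 0.
For each transient state i, a_i = sum_j P(i->j) * a_j:
  a_2 = 1/12*a_1 + 0*a_2 + 7/12*a_3 + 1/3*a_4 + 0*a_5 + 0*a_6
  a_3 = 0*a_1 + 1/12*a_2 + 1/3*a_3 + 1/6*a_4 + 1/3*a_5 + 1/12*a_6
  a_4 = 5/12*a_1 + 0*a_2 + 1/6*a_3 + 1/12*a_4 + 0*a_5 + 1/3*a_6
  a_5 = 1/3*a_1 + 1/12*a_2 + 1/6*a_3 + 1/4*a_4 + 1/12*a_5 + 1/12*a_6

Substituting a_1 = 1 and a_6 = 0, rearrange to (I - Q) a = r where r[i] = P(i -> 1):
  [1, -7/12, -1/3, 0] . (a_2, a_3, a_4, a_5) = 1/12
  [-1/12, 2/3, -1/6, -1/3] . (a_2, a_3, a_4, a_5) = 0
  [0, -1/6, 11/12, 0] . (a_2, a_3, a_4, a_5) = 5/12
  [-1/12, -1/6, -1/4, 11/12] . (a_2, a_3, a_4, a_5) = 1/3

Solving yields:
  a_2 = 1654/2823
  a_3 = 513/941
  a_4 = 521/941
  a_5 = 1883/2823

Starting state is 4, so the absorption probability is a_4 = 521/941.

Answer: 521/941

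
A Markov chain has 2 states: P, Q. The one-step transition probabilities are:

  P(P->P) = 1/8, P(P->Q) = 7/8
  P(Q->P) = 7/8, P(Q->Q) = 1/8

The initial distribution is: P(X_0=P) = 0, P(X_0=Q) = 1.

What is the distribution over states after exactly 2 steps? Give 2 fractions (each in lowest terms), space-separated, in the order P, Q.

Propagating the distribution step by step (d_{t+1} = d_t * P):
d_0 = (P=0, Q=1)
  d_1[P] = 0*1/8 + 1*7/8 = 7/8
  d_1[Q] = 0*7/8 + 1*1/8 = 1/8
d_1 = (P=7/8, Q=1/8)
  d_2[P] = 7/8*1/8 + 1/8*7/8 = 7/32
  d_2[Q] = 7/8*7/8 + 1/8*1/8 = 25/32
d_2 = (P=7/32, Q=25/32)

Answer: 7/32 25/32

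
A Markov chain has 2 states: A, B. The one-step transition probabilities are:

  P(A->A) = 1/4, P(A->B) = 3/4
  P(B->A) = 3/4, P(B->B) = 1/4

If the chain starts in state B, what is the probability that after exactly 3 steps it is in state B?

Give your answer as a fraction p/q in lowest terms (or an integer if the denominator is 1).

Computing P^3 by repeated multiplication:
P^1 =
  A: [1/4, 3/4]
  B: [3/4, 1/4]
P^2 =
  A: [5/8, 3/8]
  B: [3/8, 5/8]
P^3 =
  A: [7/16, 9/16]
  B: [9/16, 7/16]

(P^3)[B -> B] = 7/16

Answer: 7/16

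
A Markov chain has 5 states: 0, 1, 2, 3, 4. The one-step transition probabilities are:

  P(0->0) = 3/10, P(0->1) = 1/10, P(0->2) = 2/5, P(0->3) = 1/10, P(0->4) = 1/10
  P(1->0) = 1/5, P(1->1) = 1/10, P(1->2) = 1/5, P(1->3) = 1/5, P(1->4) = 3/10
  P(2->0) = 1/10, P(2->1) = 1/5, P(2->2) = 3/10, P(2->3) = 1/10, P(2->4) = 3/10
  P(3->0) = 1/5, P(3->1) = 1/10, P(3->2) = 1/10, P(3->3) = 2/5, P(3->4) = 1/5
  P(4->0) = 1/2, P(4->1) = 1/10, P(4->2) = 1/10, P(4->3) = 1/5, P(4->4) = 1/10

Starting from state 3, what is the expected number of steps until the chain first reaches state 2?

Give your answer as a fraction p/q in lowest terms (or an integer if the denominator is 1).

Answer: 3400/657

Derivation:
Let h_i = expected steps to first reach 2 from state i.
Boundary: h_2 = 0.
First-step equations for the other states:
  h_0 = 1 + 3/10*h_0 + 1/10*h_1 + 2/5*h_2 + 1/10*h_3 + 1/10*h_4
  h_1 = 1 + 1/5*h_0 + 1/10*h_1 + 1/5*h_2 + 1/5*h_3 + 3/10*h_4
  h_3 = 1 + 1/5*h_0 + 1/10*h_1 + 1/10*h_2 + 2/5*h_3 + 1/5*h_4
  h_4 = 1 + 1/2*h_0 + 1/10*h_1 + 1/10*h_2 + 1/5*h_3 + 1/10*h_4

Substituting h_2 = 0 and rearranging gives the linear system (I - Q) h = 1:
  [7/10, -1/10, -1/10, -1/10] . (h_0, h_1, h_3, h_4) = 1
  [-1/5, 9/10, -1/5, -3/10] . (h_0, h_1, h_3, h_4) = 1
  [-1/5, -1/10, 3/5, -1/5] . (h_0, h_1, h_3, h_4) = 1
  [-1/2, -1/10, -1/5, 9/10] . (h_0, h_1, h_3, h_4) = 1

Solving yields:
  h_0 = 2300/657
  h_1 = 1010/219
  h_3 = 3400/657
  h_4 = 3100/657

Starting state is 3, so the expected hitting time is h_3 = 3400/657.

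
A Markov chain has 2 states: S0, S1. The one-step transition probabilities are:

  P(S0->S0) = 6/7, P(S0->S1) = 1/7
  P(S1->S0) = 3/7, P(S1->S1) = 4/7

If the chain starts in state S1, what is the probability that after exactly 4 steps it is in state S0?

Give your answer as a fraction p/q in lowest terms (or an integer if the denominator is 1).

Answer: 1740/2401

Derivation:
Computing P^4 by repeated multiplication:
P^1 =
  S0: [6/7, 1/7]
  S1: [3/7, 4/7]
P^2 =
  S0: [39/49, 10/49]
  S1: [30/49, 19/49]
P^3 =
  S0: [264/343, 79/343]
  S1: [237/343, 106/343]
P^4 =
  S0: [1821/2401, 580/2401]
  S1: [1740/2401, 661/2401]

(P^4)[S1 -> S0] = 1740/2401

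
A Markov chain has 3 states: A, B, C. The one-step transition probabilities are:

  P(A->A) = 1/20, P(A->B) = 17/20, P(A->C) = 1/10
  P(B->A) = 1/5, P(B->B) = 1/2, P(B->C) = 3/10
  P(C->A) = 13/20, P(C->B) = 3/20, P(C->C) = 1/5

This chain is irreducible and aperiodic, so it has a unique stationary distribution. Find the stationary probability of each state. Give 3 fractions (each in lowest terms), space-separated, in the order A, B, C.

Answer: 71/271 139/271 61/271

Derivation:
The stationary distribution satisfies pi = pi * P, i.e.:
  pi_A = 1/20*pi_A + 1/5*pi_B + 13/20*pi_C
  pi_B = 17/20*pi_A + 1/2*pi_B + 3/20*pi_C
  pi_C = 1/10*pi_A + 3/10*pi_B + 1/5*pi_C
with normalization: pi_A + pi_B + pi_C = 1.

Using the first 2 balance equations plus normalization, the linear system A*pi = b is:
  [-19/20, 1/5, 13/20] . pi = 0
  [17/20, -1/2, 3/20] . pi = 0
  [1, 1, 1] . pi = 1

Solving yields:
  pi_A = 71/271
  pi_B = 139/271
  pi_C = 61/271

Verification (pi * P):
  71/271*1/20 + 139/271*1/5 + 61/271*13/20 = 71/271 = pi_A  (ok)
  71/271*17/20 + 139/271*1/2 + 61/271*3/20 = 139/271 = pi_B  (ok)
  71/271*1/10 + 139/271*3/10 + 61/271*1/5 = 61/271 = pi_C  (ok)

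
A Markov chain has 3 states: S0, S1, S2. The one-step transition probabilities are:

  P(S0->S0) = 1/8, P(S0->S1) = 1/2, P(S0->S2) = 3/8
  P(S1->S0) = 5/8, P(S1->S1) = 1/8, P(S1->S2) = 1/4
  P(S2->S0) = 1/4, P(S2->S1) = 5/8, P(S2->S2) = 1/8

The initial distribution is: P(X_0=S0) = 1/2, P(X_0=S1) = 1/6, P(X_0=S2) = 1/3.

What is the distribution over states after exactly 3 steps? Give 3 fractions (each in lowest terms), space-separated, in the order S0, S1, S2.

Propagating the distribution step by step (d_{t+1} = d_t * P):
d_0 = (S0=1/2, S1=1/6, S2=1/3)
  d_1[S0] = 1/2*1/8 + 1/6*5/8 + 1/3*1/4 = 1/4
  d_1[S1] = 1/2*1/2 + 1/6*1/8 + 1/3*5/8 = 23/48
  d_1[S2] = 1/2*3/8 + 1/6*1/4 + 1/3*1/8 = 13/48
d_1 = (S0=1/4, S1=23/48, S2=13/48)
  d_2[S0] = 1/4*1/8 + 23/48*5/8 + 13/48*1/4 = 51/128
  d_2[S1] = 1/4*1/2 + 23/48*1/8 + 13/48*5/8 = 17/48
  d_2[S2] = 1/4*3/8 + 23/48*1/4 + 13/48*1/8 = 95/384
d_2 = (S0=51/128, S1=17/48, S2=95/384)
  d_3[S0] = 51/128*1/8 + 17/48*5/8 + 95/384*1/4 = 341/1024
  d_3[S1] = 51/128*1/2 + 17/48*1/8 + 95/384*5/8 = 1223/3072
  d_3[S2] = 51/128*3/8 + 17/48*1/4 + 95/384*1/8 = 413/1536
d_3 = (S0=341/1024, S1=1223/3072, S2=413/1536)

Answer: 341/1024 1223/3072 413/1536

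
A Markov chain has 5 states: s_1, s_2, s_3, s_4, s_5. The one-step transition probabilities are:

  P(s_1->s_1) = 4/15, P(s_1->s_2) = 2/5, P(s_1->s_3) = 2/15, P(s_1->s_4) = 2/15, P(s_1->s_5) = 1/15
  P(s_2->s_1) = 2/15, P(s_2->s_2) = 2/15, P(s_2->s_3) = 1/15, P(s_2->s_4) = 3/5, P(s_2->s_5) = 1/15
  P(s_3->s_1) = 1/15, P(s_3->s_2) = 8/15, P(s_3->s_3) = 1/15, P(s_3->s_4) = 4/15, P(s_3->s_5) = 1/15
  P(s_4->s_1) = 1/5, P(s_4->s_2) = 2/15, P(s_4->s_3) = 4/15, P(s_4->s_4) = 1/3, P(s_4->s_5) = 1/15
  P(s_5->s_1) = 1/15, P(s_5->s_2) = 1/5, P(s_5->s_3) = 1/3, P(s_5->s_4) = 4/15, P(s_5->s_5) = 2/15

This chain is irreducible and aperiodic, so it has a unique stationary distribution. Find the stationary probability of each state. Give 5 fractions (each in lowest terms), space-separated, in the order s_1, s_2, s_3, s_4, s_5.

Answer: 190/1169 3481/14028 4679/28056 9851/28056 1/14

Derivation:
The stationary distribution satisfies pi = pi * P, i.e.:
  pi_s_1 = 4/15*pi_s_1 + 2/15*pi_s_2 + 1/15*pi_s_3 + 1/5*pi_s_4 + 1/15*pi_s_5
  pi_s_2 = 2/5*pi_s_1 + 2/15*pi_s_2 + 8/15*pi_s_3 + 2/15*pi_s_4 + 1/5*pi_s_5
  pi_s_3 = 2/15*pi_s_1 + 1/15*pi_s_2 + 1/15*pi_s_3 + 4/15*pi_s_4 + 1/3*pi_s_5
  pi_s_4 = 2/15*pi_s_1 + 3/5*pi_s_2 + 4/15*pi_s_3 + 1/3*pi_s_4 + 4/15*pi_s_5
  pi_s_5 = 1/15*pi_s_1 + 1/15*pi_s_2 + 1/15*pi_s_3 + 1/15*pi_s_4 + 2/15*pi_s_5
with normalization: pi_s_1 + pi_s_2 + pi_s_3 + pi_s_4 + pi_s_5 = 1.

Using the first 4 balance equations plus normalization, the linear system A*pi = b is:
  [-11/15, 2/15, 1/15, 1/5, 1/15] . pi = 0
  [2/5, -13/15, 8/15, 2/15, 1/5] . pi = 0
  [2/15, 1/15, -14/15, 4/15, 1/3] . pi = 0
  [2/15, 3/5, 4/15, -2/3, 4/15] . pi = 0
  [1, 1, 1, 1, 1] . pi = 1

Solving yields:
  pi_s_1 = 190/1169
  pi_s_2 = 3481/14028
  pi_s_3 = 4679/28056
  pi_s_4 = 9851/28056
  pi_s_5 = 1/14

Verification (pi * P):
  190/1169*4/15 + 3481/14028*2/15 + 4679/28056*1/15 + 9851/28056*1/5 + 1/14*1/15 = 190/1169 = pi_s_1  (ok)
  190/1169*2/5 + 3481/14028*2/15 + 4679/28056*8/15 + 9851/28056*2/15 + 1/14*1/5 = 3481/14028 = pi_s_2  (ok)
  190/1169*2/15 + 3481/14028*1/15 + 4679/28056*1/15 + 9851/28056*4/15 + 1/14*1/3 = 4679/28056 = pi_s_3  (ok)
  190/1169*2/15 + 3481/14028*3/5 + 4679/28056*4/15 + 9851/28056*1/3 + 1/14*4/15 = 9851/28056 = pi_s_4  (ok)
  190/1169*1/15 + 3481/14028*1/15 + 4679/28056*1/15 + 9851/28056*1/15 + 1/14*2/15 = 1/14 = pi_s_5  (ok)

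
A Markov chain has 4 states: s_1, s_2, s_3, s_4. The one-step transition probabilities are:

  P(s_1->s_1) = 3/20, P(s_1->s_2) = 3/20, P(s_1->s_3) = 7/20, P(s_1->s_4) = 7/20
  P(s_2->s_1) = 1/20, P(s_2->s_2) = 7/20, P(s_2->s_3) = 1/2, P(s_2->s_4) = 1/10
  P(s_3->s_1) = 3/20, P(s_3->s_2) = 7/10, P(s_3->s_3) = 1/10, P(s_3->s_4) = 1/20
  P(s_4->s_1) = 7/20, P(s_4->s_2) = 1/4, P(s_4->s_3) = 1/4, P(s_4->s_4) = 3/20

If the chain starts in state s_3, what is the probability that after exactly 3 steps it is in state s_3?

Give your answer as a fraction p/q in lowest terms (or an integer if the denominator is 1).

Computing P^3 by repeated multiplication:
P^1 =
  s_1: [3/20, 3/20, 7/20, 7/20]
  s_2: [1/20, 7/20, 1/2, 1/10]
  s_3: [3/20, 7/10, 1/10, 1/20]
  s_4: [7/20, 1/4, 1/4, 3/20]
P^2 =
  s_1: [41/200, 163/400, 1/4, 11/80]
  s_2: [27/200, 101/200, 107/400, 37/400]
  s_3: [9/100, 7/20, 17/40, 27/200]
  s_4: [31/200, 141/400, 31/100, 73/400]
P^3 =
  s_1: [547/4000, 1531/4000, 2679/8000, 233/1600]
  s_2: [59/500, 3259/8000, 2797/8000, 1/8]
  s_3: [71/500, 1869/4000, 1131/4000, 27/250]
  s_4: [121/800, 1637/4000, 2457/8000, 1059/8000]

(P^3)[s_3 -> s_3] = 1131/4000

Answer: 1131/4000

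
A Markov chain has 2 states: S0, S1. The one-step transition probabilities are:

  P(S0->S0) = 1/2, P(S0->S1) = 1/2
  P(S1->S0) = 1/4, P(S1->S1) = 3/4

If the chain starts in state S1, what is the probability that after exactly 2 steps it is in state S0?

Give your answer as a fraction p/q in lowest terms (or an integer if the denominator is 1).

Answer: 5/16

Derivation:
Computing P^2 by repeated multiplication:
P^1 =
  S0: [1/2, 1/2]
  S1: [1/4, 3/4]
P^2 =
  S0: [3/8, 5/8]
  S1: [5/16, 11/16]

(P^2)[S1 -> S0] = 5/16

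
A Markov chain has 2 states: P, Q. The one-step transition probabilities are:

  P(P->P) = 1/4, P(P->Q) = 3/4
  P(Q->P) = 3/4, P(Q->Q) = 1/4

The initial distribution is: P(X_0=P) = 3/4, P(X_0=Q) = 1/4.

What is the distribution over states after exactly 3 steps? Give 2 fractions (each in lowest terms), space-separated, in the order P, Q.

Propagating the distribution step by step (d_{t+1} = d_t * P):
d_0 = (P=3/4, Q=1/4)
  d_1[P] = 3/4*1/4 + 1/4*3/4 = 3/8
  d_1[Q] = 3/4*3/4 + 1/4*1/4 = 5/8
d_1 = (P=3/8, Q=5/8)
  d_2[P] = 3/8*1/4 + 5/8*3/4 = 9/16
  d_2[Q] = 3/8*3/4 + 5/8*1/4 = 7/16
d_2 = (P=9/16, Q=7/16)
  d_3[P] = 9/16*1/4 + 7/16*3/4 = 15/32
  d_3[Q] = 9/16*3/4 + 7/16*1/4 = 17/32
d_3 = (P=15/32, Q=17/32)

Answer: 15/32 17/32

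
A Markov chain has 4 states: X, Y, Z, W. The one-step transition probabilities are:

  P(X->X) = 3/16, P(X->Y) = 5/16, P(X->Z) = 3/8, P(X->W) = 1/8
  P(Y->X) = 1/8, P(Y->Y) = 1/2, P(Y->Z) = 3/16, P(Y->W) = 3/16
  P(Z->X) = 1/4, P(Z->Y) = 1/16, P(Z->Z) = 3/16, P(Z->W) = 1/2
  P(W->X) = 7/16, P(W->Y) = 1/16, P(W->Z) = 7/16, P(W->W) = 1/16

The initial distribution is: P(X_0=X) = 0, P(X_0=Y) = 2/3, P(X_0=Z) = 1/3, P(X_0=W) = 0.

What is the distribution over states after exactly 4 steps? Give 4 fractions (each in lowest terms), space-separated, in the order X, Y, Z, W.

Propagating the distribution step by step (d_{t+1} = d_t * P):
d_0 = (X=0, Y=2/3, Z=1/3, W=0)
  d_1[X] = 0*3/16 + 2/3*1/8 + 1/3*1/4 + 0*7/16 = 1/6
  d_1[Y] = 0*5/16 + 2/3*1/2 + 1/3*1/16 + 0*1/16 = 17/48
  d_1[Z] = 0*3/8 + 2/3*3/16 + 1/3*3/16 + 0*7/16 = 3/16
  d_1[W] = 0*1/8 + 2/3*3/16 + 1/3*1/2 + 0*1/16 = 7/24
d_1 = (X=1/6, Y=17/48, Z=3/16, W=7/24)
  d_2[X] = 1/6*3/16 + 17/48*1/8 + 3/16*1/4 + 7/24*7/16 = 1/4
  d_2[Y] = 1/6*5/16 + 17/48*1/2 + 3/16*1/16 + 7/24*1/16 = 199/768
  d_2[Z] = 1/6*3/8 + 17/48*3/16 + 3/16*3/16 + 7/24*7/16 = 7/24
  d_2[W] = 1/6*1/8 + 17/48*3/16 + 3/16*1/2 + 7/24*1/16 = 51/256
d_2 = (X=1/4, Y=199/768, Z=7/24, W=51/256)
  d_3[X] = 1/4*3/16 + 199/768*1/8 + 7/24*1/4 + 51/256*7/16 = 2941/12288
  d_3[Y] = 1/4*5/16 + 199/768*1/2 + 7/24*1/16 + 51/256*1/16 = 2929/12288
  d_3[Z] = 1/4*3/8 + 199/768*3/16 + 7/24*3/16 + 51/256*7/16 = 291/1024
  d_3[W] = 1/4*1/8 + 199/768*3/16 + 7/24*1/2 + 51/256*1/16 = 1463/6144
d_3 = (X=2941/12288, Y=2929/12288, Z=291/1024, W=1463/6144)
  d_4[X] = 2941/12288*3/16 + 2929/12288*1/8 + 291/1024*1/4 + 1463/6144*7/16 = 16377/65536
  d_4[Y] = 2941/12288*5/16 + 2929/12288*1/2 + 291/1024*1/16 + 1463/6144*1/16 = 44555/196608
  d_4[Z] = 2941/12288*3/8 + 2929/12288*3/16 + 291/1024*3/16 + 1463/6144*7/16 = 57391/196608
  d_4[W] = 2941/12288*1/8 + 2929/12288*3/16 + 291/1024*1/2 + 1463/6144*1/16 = 15177/65536
d_4 = (X=16377/65536, Y=44555/196608, Z=57391/196608, W=15177/65536)

Answer: 16377/65536 44555/196608 57391/196608 15177/65536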